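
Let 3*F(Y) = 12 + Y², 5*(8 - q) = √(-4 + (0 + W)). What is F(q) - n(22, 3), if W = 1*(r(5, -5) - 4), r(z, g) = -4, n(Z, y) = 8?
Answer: 1288/75 - 32*I*√3/15 ≈ 17.173 - 3.695*I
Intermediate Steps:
W = -8 (W = 1*(-4 - 4) = 1*(-8) = -8)
q = 8 - 2*I*√3/5 (q = 8 - √(-4 + (0 - 8))/5 = 8 - √(-4 - 8)/5 = 8 - 2*I*√3/5 ≈ 8.0 - 0.69282*I)
F(Y) = 4 + Y²/3 (F(Y) = (12 + Y²)/3 = 4 + Y²/3)
F(q) - n(22, 3) = (4 + (8 - 2*I*√3/5)²/3) - 1*8 = (4 + (8 - 2*I*√3/5)²/3) - 8 = -4 + (8 - 2*I*√3/5)²/3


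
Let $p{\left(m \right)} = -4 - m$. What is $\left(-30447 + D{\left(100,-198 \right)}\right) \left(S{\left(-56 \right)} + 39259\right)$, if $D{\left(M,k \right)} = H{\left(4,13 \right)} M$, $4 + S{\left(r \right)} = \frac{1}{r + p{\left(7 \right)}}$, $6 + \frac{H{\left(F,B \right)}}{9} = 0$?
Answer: $- \frac{94280621148}{67} \approx -1.4072 \cdot 10^{9}$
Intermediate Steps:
$H{\left(F,B \right)} = -54$ ($H{\left(F,B \right)} = -54 + 9 \cdot 0 = -54 + 0 = -54$)
$S{\left(r \right)} = -4 + \frac{1}{-11 + r}$ ($S{\left(r \right)} = -4 + \frac{1}{r - 11} = -4 + \frac{1}{-11 + r}$)
$D{\left(M,k \right)} = - 54 M$
$\left(-30447 + D{\left(100,-198 \right)}\right) \left(S{\left(-56 \right)} + 39259\right) = \left(-30447 - 5400\right) \left(\frac{45 - -224}{-11 - 56} + 39259\right) = \left(-30447 - 5400\right) \left(\frac{45 + 224}{-67} + 39259\right) = - 35847 \left(\left(- \frac{1}{67}\right) 269 + 39259\right) = - 35847 \left(- \frac{269}{67} + 39259\right) = \left(-35847\right) \frac{2630084}{67} = - \frac{94280621148}{67}$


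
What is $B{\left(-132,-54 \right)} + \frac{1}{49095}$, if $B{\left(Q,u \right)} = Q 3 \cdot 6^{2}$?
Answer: $- \frac{699898319}{49095} \approx -14256.0$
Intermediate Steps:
$B{\left(Q,u \right)} = 108 Q$ ($B{\left(Q,u \right)} = 3 Q 36 = 108 Q$)
$B{\left(-132,-54 \right)} + \frac{1}{49095} = 108 \left(-132\right) + \frac{1}{49095} = -14256 + \frac{1}{49095} = - \frac{699898319}{49095}$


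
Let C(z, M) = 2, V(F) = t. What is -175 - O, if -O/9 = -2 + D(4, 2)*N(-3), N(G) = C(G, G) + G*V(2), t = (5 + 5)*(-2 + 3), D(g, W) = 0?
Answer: -193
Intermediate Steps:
t = 10 (t = 10*1 = 10)
V(F) = 10
N(G) = 2 + 10*G (N(G) = 2 + G*10 = 2 + 10*G)
O = 18 (O = -9*(-2 + 0*(2 + 10*(-3))) = -9*(-2 + 0*(2 - 30)) = -9*(-2 + 0*(-28)) = -9*(-2 + 0) = -9*(-2) = 18)
-175 - O = -175 - 1*18 = -175 - 18 = -193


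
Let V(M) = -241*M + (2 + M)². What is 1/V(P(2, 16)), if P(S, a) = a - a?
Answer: ¼ ≈ 0.25000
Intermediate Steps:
P(S, a) = 0
V(M) = (2 + M)² - 241*M
1/V(P(2, 16)) = 1/((2 + 0)² - 241*0) = 1/(2² + 0) = 1/(4 + 0) = 1/4 = ¼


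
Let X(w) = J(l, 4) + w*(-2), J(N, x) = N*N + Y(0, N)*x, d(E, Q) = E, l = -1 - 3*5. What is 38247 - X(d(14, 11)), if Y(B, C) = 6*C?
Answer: 38403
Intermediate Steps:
l = -16 (l = -1 - 15 = -16)
J(N, x) = N**2 + 6*N*x (J(N, x) = N*N + (6*N)*x = N**2 + 6*N*x)
X(w) = -128 - 2*w (X(w) = -16*(-16 + 6*4) + w*(-2) = -16*(-16 + 24) - 2*w = -16*8 - 2*w = -128 - 2*w)
38247 - X(d(14, 11)) = 38247 - (-128 - 2*14) = 38247 - (-128 - 28) = 38247 - 1*(-156) = 38247 + 156 = 38403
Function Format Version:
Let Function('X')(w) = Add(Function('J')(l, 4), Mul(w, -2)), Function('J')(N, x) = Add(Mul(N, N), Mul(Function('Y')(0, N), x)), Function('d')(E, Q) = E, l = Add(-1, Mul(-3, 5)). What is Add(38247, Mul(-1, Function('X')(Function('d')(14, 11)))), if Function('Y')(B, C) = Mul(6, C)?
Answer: 38403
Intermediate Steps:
l = -16 (l = Add(-1, -15) = -16)
Function('J')(N, x) = Add(Pow(N, 2), Mul(6, N, x)) (Function('J')(N, x) = Add(Mul(N, N), Mul(Mul(6, N), x)) = Add(Pow(N, 2), Mul(6, N, x)))
Function('X')(w) = Add(-128, Mul(-2, w)) (Function('X')(w) = Add(Mul(-16, Add(-16, Mul(6, 4))), Mul(w, -2)) = Add(Mul(-16, Add(-16, 24)), Mul(-2, w)) = Add(Mul(-16, 8), Mul(-2, w)) = Add(-128, Mul(-2, w)))
Add(38247, Mul(-1, Function('X')(Function('d')(14, 11)))) = Add(38247, Mul(-1, Add(-128, Mul(-2, 14)))) = Add(38247, Mul(-1, Add(-128, -28))) = Add(38247, Mul(-1, -156)) = Add(38247, 156) = 38403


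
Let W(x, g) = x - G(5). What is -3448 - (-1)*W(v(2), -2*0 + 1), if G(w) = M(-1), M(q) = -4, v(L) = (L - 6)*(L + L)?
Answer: -3460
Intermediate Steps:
v(L) = 2*L*(-6 + L) (v(L) = (-6 + L)*(2*L) = 2*L*(-6 + L))
G(w) = -4
W(x, g) = 4 + x (W(x, g) = x - 1*(-4) = x + 4 = 4 + x)
-3448 - (-1)*W(v(2), -2*0 + 1) = -3448 - (-1)*(4 + 2*2*(-6 + 2)) = -3448 - (-1)*(4 + 2*2*(-4)) = -3448 - (-1)*(4 - 16) = -3448 - (-1)*(-12) = -3448 - 1*12 = -3448 - 12 = -3460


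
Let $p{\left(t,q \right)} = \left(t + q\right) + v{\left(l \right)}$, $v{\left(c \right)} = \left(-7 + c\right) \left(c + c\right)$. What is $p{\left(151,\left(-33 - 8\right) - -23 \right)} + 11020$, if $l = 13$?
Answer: $11309$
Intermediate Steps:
$v{\left(c \right)} = 2 c \left(-7 + c\right)$ ($v{\left(c \right)} = \left(-7 + c\right) 2 c = 2 c \left(-7 + c\right)$)
$p{\left(t,q \right)} = 156 + q + t$ ($p{\left(t,q \right)} = \left(t + q\right) + 2 \cdot 13 \left(-7 + 13\right) = \left(q + t\right) + 2 \cdot 13 \cdot 6 = \left(q + t\right) + 156 = 156 + q + t$)
$p{\left(151,\left(-33 - 8\right) - -23 \right)} + 11020 = \left(156 - 18 + 151\right) + 11020 = 289 + 11020 = 11309$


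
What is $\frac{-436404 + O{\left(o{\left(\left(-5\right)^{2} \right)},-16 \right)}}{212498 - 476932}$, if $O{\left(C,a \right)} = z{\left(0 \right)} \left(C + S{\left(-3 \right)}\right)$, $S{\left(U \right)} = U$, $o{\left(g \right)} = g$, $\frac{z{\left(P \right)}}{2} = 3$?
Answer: $\frac{218136}{132217} \approx 1.6498$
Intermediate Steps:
$z{\left(P \right)} = 6$ ($z{\left(P \right)} = 2 \cdot 3 = 6$)
$O{\left(C,a \right)} = -18 + 6 C$ ($O{\left(C,a \right)} = 6 \left(C - 3\right) = 6 \left(-3 + C\right) = -18 + 6 C$)
$\frac{-436404 + O{\left(o{\left(\left(-5\right)^{2} \right)},-16 \right)}}{212498 - 476932} = \frac{-436404 - \left(18 - 6 \left(-5\right)^{2}\right)}{212498 - 476932} = \frac{-436404 + \left(-18 + 6 \cdot 25\right)}{-264434} = \left(-436404 + \left(-18 + 150\right)\right) \left(- \frac{1}{264434}\right) = \left(-436404 + 132\right) \left(- \frac{1}{264434}\right) = \left(-436272\right) \left(- \frac{1}{264434}\right) = \frac{218136}{132217}$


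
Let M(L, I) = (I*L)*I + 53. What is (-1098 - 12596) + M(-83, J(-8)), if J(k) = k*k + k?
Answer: -273929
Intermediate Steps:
J(k) = k + k² (J(k) = k² + k = k + k²)
M(L, I) = 53 + L*I² (M(L, I) = L*I² + 53 = 53 + L*I²)
(-1098 - 12596) + M(-83, J(-8)) = (-1098 - 12596) + (53 - 83*64*(1 - 8)²) = -13694 + (53 - 83*(-8*(-7))²) = -13694 + (53 - 83*56²) = -13694 + (53 - 83*3136) = -13694 + (53 - 260288) = -13694 - 260235 = -273929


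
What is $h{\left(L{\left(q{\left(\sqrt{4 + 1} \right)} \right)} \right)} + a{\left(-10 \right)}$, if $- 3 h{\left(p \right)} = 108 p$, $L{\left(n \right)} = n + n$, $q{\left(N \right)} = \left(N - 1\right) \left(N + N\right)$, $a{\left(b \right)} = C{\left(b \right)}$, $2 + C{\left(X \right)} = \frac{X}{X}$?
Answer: $-721 + 144 \sqrt{5} \approx -399.01$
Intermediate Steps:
$C{\left(X \right)} = -1$ ($C{\left(X \right)} = -2 + \frac{X}{X} = -2 + 1 = -1$)
$a{\left(b \right)} = -1$
$q{\left(N \right)} = 2 N \left(-1 + N\right)$ ($q{\left(N \right)} = \left(-1 + N\right) 2 N = 2 N \left(-1 + N\right)$)
$L{\left(n \right)} = 2 n$
$h{\left(p \right)} = - 36 p$ ($h{\left(p \right)} = - \frac{108 p}{3} = - 36 p$)
$h{\left(L{\left(q{\left(\sqrt{4 + 1} \right)} \right)} \right)} + a{\left(-10 \right)} = - 36 \cdot 2 \cdot 2 \sqrt{4 + 1} \left(-1 + \sqrt{4 + 1}\right) - 1 = - 36 \cdot 2 \cdot 2 \sqrt{5} \left(-1 + \sqrt{5}\right) - 1 = - 36 \cdot 4 \sqrt{5} \left(-1 + \sqrt{5}\right) - 1 = - 144 \sqrt{5} \left(-1 + \sqrt{5}\right) - 1 = -1 - 144 \sqrt{5} \left(-1 + \sqrt{5}\right)$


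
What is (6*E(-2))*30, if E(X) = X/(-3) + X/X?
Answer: 300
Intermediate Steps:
E(X) = 1 - X/3 (E(X) = X*(-⅓) + 1 = -X/3 + 1 = 1 - X/3)
(6*E(-2))*30 = (6*(1 - ⅓*(-2)))*30 = (6*(1 + ⅔))*30 = (6*(5/3))*30 = 10*30 = 300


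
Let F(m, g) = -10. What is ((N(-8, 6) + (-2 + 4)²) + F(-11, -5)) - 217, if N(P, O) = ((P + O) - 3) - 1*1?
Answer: -229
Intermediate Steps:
N(P, O) = -4 + O + P (N(P, O) = ((O + P) - 3) - 1 = (-3 + O + P) - 1 = -4 + O + P)
((N(-8, 6) + (-2 + 4)²) + F(-11, -5)) - 217 = (((-4 + 6 - 8) + (-2 + 4)²) - 10) - 217 = ((-6 + 2²) - 10) - 217 = ((-6 + 4) - 10) - 217 = (-2 - 10) - 217 = -12 - 217 = -229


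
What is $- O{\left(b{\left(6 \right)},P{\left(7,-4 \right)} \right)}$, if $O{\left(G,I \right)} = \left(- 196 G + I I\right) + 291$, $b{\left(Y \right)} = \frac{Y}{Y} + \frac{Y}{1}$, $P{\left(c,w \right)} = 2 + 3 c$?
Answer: $552$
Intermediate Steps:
$b{\left(Y \right)} = 1 + Y$ ($b{\left(Y \right)} = 1 + Y 1 = 1 + Y$)
$O{\left(G,I \right)} = 291 + I^{2} - 196 G$ ($O{\left(G,I \right)} = \left(- 196 G + I^{2}\right) + 291 = \left(I^{2} - 196 G\right) + 291 = 291 + I^{2} - 196 G$)
$- O{\left(b{\left(6 \right)},P{\left(7,-4 \right)} \right)} = - (291 + \left(2 + 3 \cdot 7\right)^{2} - 196 \left(1 + 6\right)) = - (291 + \left(2 + 21\right)^{2} - 1372) = - (291 + 23^{2} - 1372) = - (291 + 529 - 1372) = \left(-1\right) \left(-552\right) = 552$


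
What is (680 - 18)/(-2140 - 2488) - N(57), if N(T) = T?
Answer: -132229/2314 ≈ -57.143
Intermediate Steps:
(680 - 18)/(-2140 - 2488) - N(57) = (680 - 18)/(-2140 - 2488) - 1*57 = 662/(-4628) - 57 = 662*(-1/4628) - 57 = -331/2314 - 57 = -132229/2314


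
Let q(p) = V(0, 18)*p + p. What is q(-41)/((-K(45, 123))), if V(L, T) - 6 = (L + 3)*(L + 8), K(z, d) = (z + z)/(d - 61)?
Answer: 39401/45 ≈ 875.58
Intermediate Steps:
K(z, d) = 2*z/(-61 + d) (K(z, d) = (2*z)/(-61 + d) = 2*z/(-61 + d))
V(L, T) = 6 + (3 + L)*(8 + L) (V(L, T) = 6 + (L + 3)*(L + 8) = 6 + (3 + L)*(8 + L))
q(p) = 31*p (q(p) = (30 + 0² + 11*0)*p + p = (30 + 0 + 0)*p + p = 30*p + p = 31*p)
q(-41)/((-K(45, 123))) = (31*(-41))/((-2*45/(-61 + 123))) = -1271/((-2*45/62)) = -1271/((-1*45/31)) = -1271/(-45/31) = -1271*(-31/45) = 39401/45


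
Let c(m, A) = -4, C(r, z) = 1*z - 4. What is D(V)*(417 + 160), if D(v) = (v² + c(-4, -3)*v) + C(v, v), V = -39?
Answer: 942818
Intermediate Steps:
C(r, z) = -4 + z (C(r, z) = z - 4 = -4 + z)
D(v) = -4 + v² - 3*v (D(v) = (v² - 4*v) + (-4 + v) = -4 + v² - 3*v)
D(V)*(417 + 160) = (-4 + (-39)² - 3*(-39))*(417 + 160) = (-4 + 1521 + 117)*577 = 1634*577 = 942818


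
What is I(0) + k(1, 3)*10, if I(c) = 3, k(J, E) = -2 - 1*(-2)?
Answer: 3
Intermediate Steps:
k(J, E) = 0 (k(J, E) = -2 + 2 = 0)
I(0) + k(1, 3)*10 = 3 + 0*10 = 3 + 0 = 3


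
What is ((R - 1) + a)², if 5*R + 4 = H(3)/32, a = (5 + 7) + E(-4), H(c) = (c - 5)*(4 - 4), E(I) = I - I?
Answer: 2601/25 ≈ 104.04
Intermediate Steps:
E(I) = 0
H(c) = 0 (H(c) = (-5 + c)*0 = 0)
a = 12 (a = (5 + 7) + 0 = 12 + 0 = 12)
R = -⅘ (R = -⅘ + (0/32)/5 = -⅘ + (0*(1/32))/5 = -⅘ + (⅕)*0 = -⅘ + 0 = -⅘ ≈ -0.80000)
((R - 1) + a)² = ((-⅘ - 1) + 12)² = (-9/5 + 12)² = (51/5)² = 2601/25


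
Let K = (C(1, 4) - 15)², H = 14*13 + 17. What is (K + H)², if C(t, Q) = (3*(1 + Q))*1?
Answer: 39601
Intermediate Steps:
C(t, Q) = 3 + 3*Q (C(t, Q) = (3 + 3*Q)*1 = 3 + 3*Q)
H = 199 (H = 182 + 17 = 199)
K = 0 (K = ((3 + 3*4) - 15)² = ((3 + 12) - 15)² = (15 - 15)² = 0² = 0)
(K + H)² = (0 + 199)² = 199² = 39601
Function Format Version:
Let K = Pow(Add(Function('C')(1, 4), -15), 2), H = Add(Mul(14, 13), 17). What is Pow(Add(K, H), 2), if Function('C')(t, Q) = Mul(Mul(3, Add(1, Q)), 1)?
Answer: 39601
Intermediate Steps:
Function('C')(t, Q) = Add(3, Mul(3, Q)) (Function('C')(t, Q) = Mul(Add(3, Mul(3, Q)), 1) = Add(3, Mul(3, Q)))
H = 199 (H = Add(182, 17) = 199)
K = 0 (K = Pow(Add(Add(3, Mul(3, 4)), -15), 2) = Pow(Add(Add(3, 12), -15), 2) = Pow(Add(15, -15), 2) = Pow(0, 2) = 0)
Pow(Add(K, H), 2) = Pow(Add(0, 199), 2) = Pow(199, 2) = 39601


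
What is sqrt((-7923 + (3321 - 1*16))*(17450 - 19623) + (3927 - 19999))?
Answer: sqrt(10018842) ≈ 3165.3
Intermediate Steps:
sqrt((-7923 + (3321 - 1*16))*(17450 - 19623) + (3927 - 19999)) = sqrt((-7923 + (3321 - 16))*(-2173) - 16072) = sqrt((-7923 + 3305)*(-2173) - 16072) = sqrt(-4618*(-2173) - 16072) = sqrt(10034914 - 16072) = sqrt(10018842)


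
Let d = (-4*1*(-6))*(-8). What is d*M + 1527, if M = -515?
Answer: 100407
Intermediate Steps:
d = -192 (d = -4*(-6)*(-8) = 24*(-8) = -192)
d*M + 1527 = -192*(-515) + 1527 = 98880 + 1527 = 100407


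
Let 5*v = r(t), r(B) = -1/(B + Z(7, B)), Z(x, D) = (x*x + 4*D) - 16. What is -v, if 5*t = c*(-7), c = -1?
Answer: 1/200 ≈ 0.0050000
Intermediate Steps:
Z(x, D) = -16 + x² + 4*D (Z(x, D) = (x² + 4*D) - 16 = -16 + x² + 4*D)
t = 7/5 (t = (-1*(-7))/5 = (⅕)*7 = 7/5 ≈ 1.4000)
r(B) = -1/(33 + 5*B) (r(B) = -1/(B + (-16 + 7² + 4*B)) = -1/(B + (-16 + 49 + 4*B)) = -1/(B + (33 + 4*B)) = -1/(33 + 5*B))
v = -1/200 (v = (-1/(33 + 5*(7/5)))/5 = (-1/(33 + 7))/5 = (-1/40)/5 = (-1*1/40)/5 = (⅕)*(-1/40) = -1/200 ≈ -0.0050000)
-v = -1*(-1/200) = 1/200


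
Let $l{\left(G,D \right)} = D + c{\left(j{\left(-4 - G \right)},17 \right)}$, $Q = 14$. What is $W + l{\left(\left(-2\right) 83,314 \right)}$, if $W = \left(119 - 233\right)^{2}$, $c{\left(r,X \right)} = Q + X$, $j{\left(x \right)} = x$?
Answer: $13341$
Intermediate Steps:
$c{\left(r,X \right)} = 14 + X$
$W = 12996$ ($W = \left(-114\right)^{2} = 12996$)
$l{\left(G,D \right)} = 31 + D$ ($l{\left(G,D \right)} = D + \left(14 + 17\right) = D + 31 = 31 + D$)
$W + l{\left(\left(-2\right) 83,314 \right)} = 12996 + \left(31 + 314\right) = 12996 + 345 = 13341$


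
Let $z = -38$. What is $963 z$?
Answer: $-36594$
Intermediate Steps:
$963 z = 963 \left(-38\right) = -36594$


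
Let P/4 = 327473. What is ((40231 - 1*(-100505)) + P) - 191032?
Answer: 1259596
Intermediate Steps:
P = 1309892 (P = 4*327473 = 1309892)
((40231 - 1*(-100505)) + P) - 191032 = ((40231 - 1*(-100505)) + 1309892) - 191032 = ((40231 + 100505) + 1309892) - 191032 = (140736 + 1309892) - 191032 = 1450628 - 191032 = 1259596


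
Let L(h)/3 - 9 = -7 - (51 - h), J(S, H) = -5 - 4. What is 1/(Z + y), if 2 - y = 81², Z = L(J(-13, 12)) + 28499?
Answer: 1/21766 ≈ 4.5943e-5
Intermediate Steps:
J(S, H) = -9
L(h) = -147 + 3*h (L(h) = 27 + 3*(-7 - (51 - h)) = 27 + 3*(-7 + (-51 + h)) = 27 + 3*(-58 + h) = 27 + (-174 + 3*h) = -147 + 3*h)
Z = 28325 (Z = (-147 + 3*(-9)) + 28499 = (-147 - 27) + 28499 = -174 + 28499 = 28325)
y = -6559 (y = 2 - 1*81² = 2 - 1*6561 = 2 - 6561 = -6559)
1/(Z + y) = 1/(28325 - 6559) = 1/21766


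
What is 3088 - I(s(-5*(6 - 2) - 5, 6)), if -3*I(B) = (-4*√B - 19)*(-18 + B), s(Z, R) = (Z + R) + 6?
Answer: 9853/3 + 124*I*√13/3 ≈ 3284.3 + 149.03*I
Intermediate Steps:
s(Z, R) = 6 + R + Z (s(Z, R) = (R + Z) + 6 = 6 + R + Z)
I(B) = -(-19 - 4*√B)*(-18 + B)/3 (I(B) = -(-4*√B - 19)*(-18 + B)/3 = -(-19 - 4*√B)*(-18 + B)/3)
3088 - I(s(-5*(6 - 2) - 5, 6)) = 3088 - (-114 - 24*√(6 + 6 + (-5*(6 - 2) - 5)) + 4*(6 + 6 + (-5*(6 - 2) - 5))^(3/2)/3 + 19*(6 + 6 + (-5*(6 - 2) - 5))/3) = 3088 - (-114 - 24*√(6 + 6 + (-5*4 - 5)) + 4*(6 + 6 + (-5*4 - 5))^(3/2)/3 + 19*(6 + 6 + (-5*4 - 5))/3) = 3088 - (-114 - 24*√(6 + 6 + (-20 - 5)) + 4*(6 + 6 + (-20 - 5))^(3/2)/3 + 19*(6 + 6 + (-20 - 5))/3) = 3088 - (-114 - 24*√(6 + 6 - 25) + 4*(6 + 6 - 25)^(3/2)/3 + 19*(6 + 6 - 25)/3) = 3088 - (-114 - 24*I*√13 + 4*(-13)^(3/2)/3 + (19/3)*(-13)) = 3088 - (-114 - 24*I*√13 + 4*(-13*I*√13)/3 - 247/3) = 3088 - (-114 - 24*I*√13 - 52*I*√13/3 - 247/3) = 3088 - (-589/3 - 124*I*√13/3) = 3088 + (589/3 + 124*I*√13/3) = 9853/3 + 124*I*√13/3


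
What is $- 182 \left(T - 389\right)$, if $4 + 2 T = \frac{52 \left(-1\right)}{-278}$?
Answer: $\frac{9889152}{139} \approx 71145.0$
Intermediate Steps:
$T = - \frac{265}{139}$ ($T = -2 + \frac{52 \left(-1\right) \frac{1}{-278}}{2} = -2 + \frac{\left(-52\right) \left(- \frac{1}{278}\right)}{2} = -2 + \frac{1}{2} \cdot \frac{26}{139} = -2 + \frac{13}{139} = - \frac{265}{139} \approx -1.9065$)
$- 182 \left(T - 389\right) = - 182 \left(- \frac{265}{139} - 389\right) = \left(-182\right) \left(- \frac{54336}{139}\right) = \frac{9889152}{139}$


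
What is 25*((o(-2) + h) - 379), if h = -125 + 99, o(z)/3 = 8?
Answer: -9525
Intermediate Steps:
o(z) = 24 (o(z) = 3*8 = 24)
h = -26
25*((o(-2) + h) - 379) = 25*((24 - 26) - 379) = 25*(-2 - 379) = 25*(-381) = -9525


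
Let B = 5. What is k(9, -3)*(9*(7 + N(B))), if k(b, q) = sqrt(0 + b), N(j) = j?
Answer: 324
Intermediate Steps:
k(b, q) = sqrt(b)
k(9, -3)*(9*(7 + N(B))) = sqrt(9)*(9*(7 + 5)) = 3*(9*12) = 3*108 = 324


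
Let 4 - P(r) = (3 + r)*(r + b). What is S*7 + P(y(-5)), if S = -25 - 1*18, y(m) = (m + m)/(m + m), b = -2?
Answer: -293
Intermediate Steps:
y(m) = 1 (y(m) = (2*m)/((2*m)) = (2*m)*(1/(2*m)) = 1)
P(r) = 4 - (-2 + r)*(3 + r) (P(r) = 4 - (3 + r)*(r - 2) = 4 - (3 + r)*(-2 + r) = 4 - (-2 + r)*(3 + r))
S = -43 (S = -25 - 18 = -43)
S*7 + P(y(-5)) = -43*7 + (10 - 1*1 - 1*1**2) = -301 + (10 - 1 - 1*1) = -301 + (10 - 1 - 1) = -301 + 8 = -293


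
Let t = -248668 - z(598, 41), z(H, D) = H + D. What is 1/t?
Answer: -1/249307 ≈ -4.0111e-6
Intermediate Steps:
z(H, D) = D + H
t = -249307 (t = -248668 - (41 + 598) = -248668 - 1*639 = -248668 - 639 = -249307)
1/t = 1/(-249307) = -1/249307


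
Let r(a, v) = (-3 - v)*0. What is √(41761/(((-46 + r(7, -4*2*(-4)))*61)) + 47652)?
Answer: √375077321306/2806 ≈ 218.26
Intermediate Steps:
r(a, v) = 0
√(41761/(((-46 + r(7, -4*2*(-4)))*61)) + 47652) = √(41761/(((-46 + 0)*61)) + 47652) = √(41761/((-46*61)) + 47652) = √(41761/(-2806) + 47652) = √(41761*(-1/2806) + 47652) = √(-41761/2806 + 47652) = √(133669751/2806) = √375077321306/2806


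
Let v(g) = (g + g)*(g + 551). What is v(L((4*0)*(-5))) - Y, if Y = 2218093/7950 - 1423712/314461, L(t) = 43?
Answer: 127022024273327/2499964950 ≈ 50810.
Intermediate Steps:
Y = 686185232473/2499964950 (Y = 2218093*(1/7950) - 1423712*1/314461 = 2218093/7950 - 1423712/314461 = 686185232473/2499964950 ≈ 274.48)
v(g) = 2*g*(551 + g) (v(g) = (2*g)*(551 + g) = 2*g*(551 + g))
v(L((4*0)*(-5))) - Y = 2*43*(551 + 43) - 1*686185232473/2499964950 = 2*43*594 - 686185232473/2499964950 = 51084 - 686185232473/2499964950 = 127022024273327/2499964950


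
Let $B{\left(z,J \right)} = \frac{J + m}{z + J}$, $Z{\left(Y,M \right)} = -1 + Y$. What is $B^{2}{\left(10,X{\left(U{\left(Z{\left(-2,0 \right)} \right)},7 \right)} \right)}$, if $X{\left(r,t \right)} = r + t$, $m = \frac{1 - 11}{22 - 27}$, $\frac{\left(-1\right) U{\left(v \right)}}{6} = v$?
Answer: $\frac{729}{1225} \approx 0.5951$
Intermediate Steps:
$U{\left(v \right)} = - 6 v$
$m = 2$ ($m = - \frac{10}{-5} = \left(-10\right) \left(- \frac{1}{5}\right) = 2$)
$B{\left(z,J \right)} = \frac{2 + J}{J + z}$ ($B{\left(z,J \right)} = \frac{J + 2}{z + J} = \frac{2 + J}{J + z}$)
$B^{2}{\left(10,X{\left(U{\left(Z{\left(-2,0 \right)} \right)},7 \right)} \right)} = \left(\frac{2 - \left(-7 + 6 \left(-1 - 2\right)\right)}{\left(- 6 \left(-1 - 2\right) + 7\right) + 10}\right)^{2} = \left(\frac{2 + \left(\left(-6\right) \left(-3\right) + 7\right)}{\left(\left(-6\right) \left(-3\right) + 7\right) + 10}\right)^{2} = \left(\frac{2 + \left(18 + 7\right)}{\left(18 + 7\right) + 10}\right)^{2} = \left(\frac{2 + 25}{25 + 10}\right)^{2} = \left(\frac{1}{35} \cdot 27\right)^{2} = \left(\frac{27}{35}\right)^{2} = \frac{729}{1225}$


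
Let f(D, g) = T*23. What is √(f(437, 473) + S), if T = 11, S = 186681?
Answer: √186934 ≈ 432.36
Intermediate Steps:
f(D, g) = 253 (f(D, g) = 11*23 = 253)
√(f(437, 473) + S) = √(253 + 186681) = √186934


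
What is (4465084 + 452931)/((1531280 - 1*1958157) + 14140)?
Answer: -4918015/412737 ≈ -11.916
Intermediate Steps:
(4465084 + 452931)/((1531280 - 1*1958157) + 14140) = 4918015/((1531280 - 1958157) + 14140) = 4918015/(-426877 + 14140) = 4918015/(-412737) = 4918015*(-1/412737) = -4918015/412737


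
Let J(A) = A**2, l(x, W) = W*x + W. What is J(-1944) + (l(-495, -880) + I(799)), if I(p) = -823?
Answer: 4213033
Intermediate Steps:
l(x, W) = W + W*x
J(-1944) + (l(-495, -880) + I(799)) = (-1944)**2 + (-880*(1 - 495) - 823) = 3779136 + (-880*(-494) - 823) = 3779136 + (434720 - 823) = 3779136 + 433897 = 4213033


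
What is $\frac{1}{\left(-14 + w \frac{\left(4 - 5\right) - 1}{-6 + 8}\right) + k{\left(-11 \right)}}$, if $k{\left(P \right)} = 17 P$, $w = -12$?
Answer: $- \frac{1}{189} \approx -0.005291$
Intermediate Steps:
$\frac{1}{\left(-14 + w \frac{\left(4 - 5\right) - 1}{-6 + 8}\right) + k{\left(-11 \right)}} = \frac{1}{\left(-14 - 12 \frac{\left(4 - 5\right) - 1}{-6 + 8}\right) + 17 \left(-11\right)} = \frac{1}{\left(-14 - 12 \frac{\left(4 - 5\right) - 1}{2}\right) - 187} = \frac{1}{\left(-14 - 12 \left(-1 - 1\right) \frac{1}{2}\right) - 187} = \frac{1}{\left(-14 - 12 \left(\left(-2\right) \frac{1}{2}\right)\right) - 187} = \frac{1}{\left(-14 - -12\right) - 187} = \frac{1}{\left(-14 + 12\right) - 187} = \frac{1}{-2 - 187} = \frac{1}{-189} = - \frac{1}{189}$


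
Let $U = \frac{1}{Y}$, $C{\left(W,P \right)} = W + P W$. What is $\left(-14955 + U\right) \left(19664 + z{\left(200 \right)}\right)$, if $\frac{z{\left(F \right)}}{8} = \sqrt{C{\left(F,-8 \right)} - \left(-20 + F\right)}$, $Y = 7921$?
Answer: $- \frac{2329369005856}{7921} - \frac{1895336864 i \sqrt{395}}{7921} \approx -2.9407 \cdot 10^{8} - 4.7556 \cdot 10^{6} i$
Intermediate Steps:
$U = \frac{1}{7921} \approx 0.00012625$
$z{\left(F \right)} = 8 \sqrt{20 - 8 F}$ ($z{\left(F \right)} = 8 \sqrt{F \left(1 - 8\right) - \left(-20 + F\right)} = 8 \sqrt{F \left(-7\right) - \left(-20 + F\right)} = 8 \sqrt{- 7 F - \left(-20 + F\right)} = 8 \sqrt{20 - 8 F}$)
$\left(-14955 + U\right) \left(19664 + z{\left(200 \right)}\right) = \left(-14955 + \frac{1}{7921}\right) \left(19664 + 16 \sqrt{5 - 400}\right) = - \frac{118458554 \left(19664 + 16 \sqrt{5 - 400}\right)}{7921} = - \frac{118458554 \left(19664 + 16 \sqrt{-395}\right)}{7921} = - \frac{118458554 \left(19664 + 16 i \sqrt{395}\right)}{7921} = - \frac{2329369005856}{7921} - \frac{1895336864 i \sqrt{395}}{7921}$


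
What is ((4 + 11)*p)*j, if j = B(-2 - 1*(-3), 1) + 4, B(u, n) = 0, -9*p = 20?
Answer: -400/3 ≈ -133.33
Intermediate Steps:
p = -20/9 (p = -⅑*20 = -20/9 ≈ -2.2222)
j = 4 (j = 0 + 4 = 4)
((4 + 11)*p)*j = ((4 + 11)*(-20/9))*4 = (15*(-20/9))*4 = -100/3*4 = -400/3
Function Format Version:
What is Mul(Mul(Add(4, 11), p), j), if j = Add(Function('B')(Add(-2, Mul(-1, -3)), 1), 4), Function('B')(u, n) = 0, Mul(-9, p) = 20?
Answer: Rational(-400, 3) ≈ -133.33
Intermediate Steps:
p = Rational(-20, 9) (p = Mul(Rational(-1, 9), 20) = Rational(-20, 9) ≈ -2.2222)
j = 4 (j = Add(0, 4) = 4)
Mul(Mul(Add(4, 11), p), j) = Mul(Mul(Add(4, 11), Rational(-20, 9)), 4) = Mul(Mul(15, Rational(-20, 9)), 4) = Mul(Rational(-100, 3), 4) = Rational(-400, 3)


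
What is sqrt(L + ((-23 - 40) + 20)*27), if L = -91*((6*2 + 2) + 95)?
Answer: 2*I*sqrt(2770) ≈ 105.26*I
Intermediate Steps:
L = -9919 (L = -91*((12 + 2) + 95) = -91*(14 + 95) = -91*109 = -9919)
sqrt(L + ((-23 - 40) + 20)*27) = sqrt(-9919 + ((-23 - 40) + 20)*27) = sqrt(-9919 + (-63 + 20)*27) = sqrt(-9919 - 43*27) = sqrt(-9919 - 1161) = sqrt(-11080) = 2*I*sqrt(2770)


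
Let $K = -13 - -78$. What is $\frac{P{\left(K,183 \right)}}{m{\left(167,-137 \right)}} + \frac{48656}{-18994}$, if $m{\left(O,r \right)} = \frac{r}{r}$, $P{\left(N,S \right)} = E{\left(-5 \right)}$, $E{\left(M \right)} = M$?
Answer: $- \frac{71813}{9497} \approx -7.5617$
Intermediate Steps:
$K = 65$ ($K = -13 + 78 = 65$)
$P{\left(N,S \right)} = -5$
$m{\left(O,r \right)} = 1$
$\frac{P{\left(K,183 \right)}}{m{\left(167,-137 \right)}} + \frac{48656}{-18994} = - \frac{5}{1} + \frac{48656}{-18994} = \left(-5\right) 1 + 48656 \left(- \frac{1}{18994}\right) = -5 - \frac{24328}{9497} = - \frac{71813}{9497}$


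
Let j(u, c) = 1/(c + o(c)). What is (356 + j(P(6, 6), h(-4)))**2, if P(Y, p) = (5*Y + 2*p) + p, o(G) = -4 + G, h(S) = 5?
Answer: 4566769/36 ≈ 1.2685e+5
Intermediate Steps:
P(Y, p) = 3*p + 5*Y (P(Y, p) = (2*p + 5*Y) + p = 3*p + 5*Y)
j(u, c) = 1/(-4 + 2*c) (j(u, c) = 1/(c + (-4 + c)) = 1/(-4 + 2*c))
(356 + j(P(6, 6), h(-4)))**2 = (356 + 1/(2*(-2 + 5)))**2 = (356 + (1/2)/3)**2 = (356 + (1/2)*(1/3))**2 = (356 + 1/6)**2 = (2137/6)**2 = 4566769/36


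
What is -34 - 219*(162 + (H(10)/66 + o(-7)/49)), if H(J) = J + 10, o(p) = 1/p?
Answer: -134234757/3773 ≈ -35578.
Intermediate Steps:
H(J) = 10 + J
-34 - 219*(162 + (H(10)/66 + o(-7)/49)) = -34 - 219*(162 + ((10 + 10)/66 + 1/(-7*49))) = -34 - 219*(162 + (20*(1/66) - 1/7*1/49)) = -34 - 219*(162 + (10/33 - 1/343)) = -34 - 219*(162 + 3397/11319) = -34 - 219*1837075/11319 = -34 - 134106475/3773 = -134234757/3773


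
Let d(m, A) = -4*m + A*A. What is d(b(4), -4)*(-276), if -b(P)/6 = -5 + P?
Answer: 2208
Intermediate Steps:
b(P) = 30 - 6*P (b(P) = -6*(-5 + P) = 30 - 6*P)
d(m, A) = A² - 4*m (d(m, A) = -4*m + A² = A² - 4*m)
d(b(4), -4)*(-276) = ((-4)² - 4*(30 - 6*4))*(-276) = (16 - 4*(30 - 24))*(-276) = (16 - 4*6)*(-276) = (16 - 24)*(-276) = -8*(-276) = 2208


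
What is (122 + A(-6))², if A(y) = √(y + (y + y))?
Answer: 14866 + 732*I*√2 ≈ 14866.0 + 1035.2*I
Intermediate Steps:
A(y) = √3*√y (A(y) = √(y + 2*y) = √(3*y) = √3*√y)
(122 + A(-6))² = (122 + √3*√(-6))² = (122 + √3*(I*√6))² = (122 + 3*I*√2)²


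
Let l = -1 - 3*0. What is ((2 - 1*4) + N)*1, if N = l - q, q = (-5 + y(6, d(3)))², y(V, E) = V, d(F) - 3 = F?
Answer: -4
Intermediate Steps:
d(F) = 3 + F
l = -1 (l = -1 + 0 = -1)
q = 1 (q = (-5 + 6)² = 1² = 1)
N = -2 (N = -1 - 1*1 = -1 - 1 = -2)
((2 - 1*4) + N)*1 = ((2 - 1*4) - 2)*1 = ((2 - 4) - 2)*1 = (-2 - 2)*1 = -4*1 = -4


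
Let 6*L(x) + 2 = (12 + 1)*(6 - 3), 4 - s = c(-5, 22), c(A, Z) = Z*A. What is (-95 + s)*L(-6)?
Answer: 703/6 ≈ 117.17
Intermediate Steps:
c(A, Z) = A*Z
s = 114 (s = 4 - (-5)*22 = 4 - 1*(-110) = 4 + 110 = 114)
L(x) = 37/6 (L(x) = -1/3 + ((12 + 1)*(6 - 3))/6 = -1/3 + (13*3)/6 = -1/3 + (1/6)*39 = -1/3 + 13/2 = 37/6)
(-95 + s)*L(-6) = (-95 + 114)*(37/6) = 19*(37/6) = 703/6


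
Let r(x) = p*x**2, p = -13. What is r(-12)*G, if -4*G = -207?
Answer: -96876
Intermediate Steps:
G = 207/4 (G = -1/4*(-207) = 207/4 ≈ 51.750)
r(x) = -13*x**2
r(-12)*G = -13*(-12)**2*(207/4) = -13*144*(207/4) = -1872*207/4 = -96876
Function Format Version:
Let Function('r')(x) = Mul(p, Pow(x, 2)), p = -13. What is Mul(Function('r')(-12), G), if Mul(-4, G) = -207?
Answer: -96876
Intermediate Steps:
G = Rational(207, 4) (G = Mul(Rational(-1, 4), -207) = Rational(207, 4) ≈ 51.750)
Function('r')(x) = Mul(-13, Pow(x, 2))
Mul(Function('r')(-12), G) = Mul(Mul(-13, Pow(-12, 2)), Rational(207, 4)) = Mul(Mul(-13, 144), Rational(207, 4)) = Mul(-1872, Rational(207, 4)) = -96876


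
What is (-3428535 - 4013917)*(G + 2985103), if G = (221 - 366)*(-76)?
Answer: -22298501613596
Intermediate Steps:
G = 11020 (G = -145*(-76) = 11020)
(-3428535 - 4013917)*(G + 2985103) = (-3428535 - 4013917)*(11020 + 2985103) = -7442452*2996123 = -22298501613596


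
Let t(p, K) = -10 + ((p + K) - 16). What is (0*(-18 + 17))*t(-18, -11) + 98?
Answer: 98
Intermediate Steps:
t(p, K) = -26 + K + p (t(p, K) = -10 + ((K + p) - 16) = -10 + (-16 + K + p) = -26 + K + p)
(0*(-18 + 17))*t(-18, -11) + 98 = (0*(-18 + 17))*(-26 - 11 - 18) + 98 = (0*(-1))*(-55) + 98 = 0*(-55) + 98 = 0 + 98 = 98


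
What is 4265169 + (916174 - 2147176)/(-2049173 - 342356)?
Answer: 10200276584403/2391529 ≈ 4.2652e+6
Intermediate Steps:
4265169 + (916174 - 2147176)/(-2049173 - 342356) = 4265169 - 1231002/(-2391529) = 4265169 - 1231002*(-1/2391529) = 4265169 + 1231002/2391529 = 10200276584403/2391529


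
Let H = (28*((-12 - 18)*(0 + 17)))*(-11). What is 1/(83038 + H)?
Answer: 1/240118 ≈ 4.1646e-6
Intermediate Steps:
H = 157080 (H = (28*(-30*17))*(-11) = (28*(-510))*(-11) = -14280*(-11) = 157080)
1/(83038 + H) = 1/(83038 + 157080) = 1/240118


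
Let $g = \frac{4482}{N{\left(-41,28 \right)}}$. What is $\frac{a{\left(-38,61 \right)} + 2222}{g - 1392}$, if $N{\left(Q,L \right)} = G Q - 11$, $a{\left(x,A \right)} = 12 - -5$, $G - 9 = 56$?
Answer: $- \frac{998594}{621579} \approx -1.6065$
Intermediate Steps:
$G = 65$ ($G = 9 + 56 = 65$)
$a{\left(x,A \right)} = 17$ ($a{\left(x,A \right)} = 12 + 5 = 17$)
$N{\left(Q,L \right)} = -11 + 65 Q$ ($N{\left(Q,L \right)} = 65 Q - 11 = -11 + 65 Q$)
$g = - \frac{747}{446}$ ($g = \frac{4482}{-11 + 65 \left(-41\right)} = \frac{4482}{-11 - 2665} = \frac{4482}{-2676} = 4482 \left(- \frac{1}{2676}\right) = - \frac{747}{446} \approx -1.6749$)
$\frac{a{\left(-38,61 \right)} + 2222}{g - 1392} = \frac{17 + 2222}{- \frac{747}{446} - 1392} = \frac{2239}{- \frac{621579}{446}} = 2239 \left(- \frac{446}{621579}\right) = - \frac{998594}{621579}$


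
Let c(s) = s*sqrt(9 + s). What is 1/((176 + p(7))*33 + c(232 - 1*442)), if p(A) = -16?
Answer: 88/612375 + 7*I*sqrt(201)/1224750 ≈ 0.0001437 + 8.1031e-5*I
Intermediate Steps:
1/((176 + p(7))*33 + c(232 - 1*442)) = 1/((176 - 16)*33 + (232 - 1*442)*sqrt(9 + (232 - 1*442))) = 1/(160*33 + (232 - 442)*sqrt(9 + (232 - 442))) = 1/(5280 - 210*sqrt(9 - 210)) = 1/(5280 - 210*I*sqrt(201))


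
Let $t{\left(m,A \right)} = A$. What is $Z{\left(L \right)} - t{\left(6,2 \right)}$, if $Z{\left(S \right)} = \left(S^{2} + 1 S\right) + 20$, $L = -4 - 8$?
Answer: $150$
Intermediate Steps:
$L = -12$ ($L = -4 - 8 = -12$)
$Z{\left(S \right)} = 20 + S + S^{2}$ ($Z{\left(S \right)} = \left(S^{2} + S\right) + 20 = \left(S + S^{2}\right) + 20 = 20 + S + S^{2}$)
$Z{\left(L \right)} - t{\left(6,2 \right)} = \left(20 - 12 + \left(-12\right)^{2}\right) - 2 = \left(20 - 12 + 144\right) - 2 = 152 - 2 = 150$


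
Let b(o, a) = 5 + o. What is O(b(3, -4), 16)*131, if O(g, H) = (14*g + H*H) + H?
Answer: 50304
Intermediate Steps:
O(g, H) = H + H² + 14*g (O(g, H) = (14*g + H²) + H = (H² + 14*g) + H = H + H² + 14*g)
O(b(3, -4), 16)*131 = (16 + 16² + 14*(5 + 3))*131 = (16 + 256 + 14*8)*131 = (16 + 256 + 112)*131 = 384*131 = 50304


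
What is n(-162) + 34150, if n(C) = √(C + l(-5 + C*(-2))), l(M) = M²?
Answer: 34150 + √101599 ≈ 34469.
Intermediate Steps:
n(C) = √(C + (-5 - 2*C)²) (n(C) = √(C + (-5 + C*(-2))²) = √(C + (-5 - 2*C)²))
n(-162) + 34150 = √(-162 + (5 + 2*(-162))²) + 34150 = √(-162 + (5 - 324)²) + 34150 = √(-162 + (-319)²) + 34150 = √(-162 + 101761) + 34150 = √101599 + 34150 = 34150 + √101599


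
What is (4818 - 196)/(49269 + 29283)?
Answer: 2311/39276 ≈ 0.058840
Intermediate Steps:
(4818 - 196)/(49269 + 29283) = 4622/78552 = 4622*(1/78552) = 2311/39276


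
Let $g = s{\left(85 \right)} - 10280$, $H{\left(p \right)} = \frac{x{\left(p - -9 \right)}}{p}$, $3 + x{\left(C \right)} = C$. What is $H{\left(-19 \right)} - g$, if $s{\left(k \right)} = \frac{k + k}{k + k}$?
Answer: $\frac{195314}{19} \approx 10280.0$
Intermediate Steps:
$x{\left(C \right)} = -3 + C$
$s{\left(k \right)} = 1$ ($s{\left(k \right)} = \frac{2 k}{2 k} = 2 k \frac{1}{2 k} = 1$)
$H{\left(p \right)} = \frac{6 + p}{p}$ ($H{\left(p \right)} = \frac{-3 + \left(p - -9\right)}{p} = \frac{-3 + \left(p + 9\right)}{p} = \frac{-3 + \left(9 + p\right)}{p} = \frac{6 + p}{p}$)
$g = -10279$ ($g = 1 - 10280 = -10279$)
$H{\left(-19 \right)} - g = \frac{6 - 19}{-19} - -10279 = \left(- \frac{1}{19}\right) \left(-13\right) + 10279 = \frac{13}{19} + 10279 = \frac{195314}{19}$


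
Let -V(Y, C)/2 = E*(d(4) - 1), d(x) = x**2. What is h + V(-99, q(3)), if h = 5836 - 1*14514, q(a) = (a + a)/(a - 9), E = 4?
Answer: -8798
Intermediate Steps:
q(a) = 2*a/(-9 + a) (q(a) = (2*a)/(-9 + a) = 2*a/(-9 + a))
h = -8678 (h = 5836 - 14514 = -8678)
V(Y, C) = -120 (V(Y, C) = -8*(4**2 - 1) = -8*(16 - 1) = -8*15 = -2*60 = -120)
h + V(-99, q(3)) = -8678 - 120 = -8798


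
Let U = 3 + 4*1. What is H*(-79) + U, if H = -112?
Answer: 8855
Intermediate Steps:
U = 7 (U = 3 + 4 = 7)
H*(-79) + U = -112*(-79) + 7 = 8848 + 7 = 8855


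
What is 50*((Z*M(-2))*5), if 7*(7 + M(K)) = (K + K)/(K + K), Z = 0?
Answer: 0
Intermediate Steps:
M(K) = -48/7 (M(K) = -7 + ((K + K)/(K + K))/7 = -7 + ((2*K)/((2*K)))/7 = -7 + ((2*K)*(1/(2*K)))/7 = -7 + (⅐)*1 = -7 + ⅐ = -48/7)
50*((Z*M(-2))*5) = 50*((0*(-48/7))*5) = 50*(0*5) = 50*0 = 0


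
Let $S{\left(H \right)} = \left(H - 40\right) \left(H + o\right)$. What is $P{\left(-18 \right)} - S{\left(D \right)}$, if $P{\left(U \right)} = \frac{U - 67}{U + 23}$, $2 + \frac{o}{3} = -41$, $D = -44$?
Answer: $-14549$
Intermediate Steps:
$o = -129$ ($o = -6 + 3 \left(-41\right) = -6 - 123 = -129$)
$S{\left(H \right)} = \left(-129 + H\right) \left(-40 + H\right)$ ($S{\left(H \right)} = \left(H - 40\right) \left(H - 129\right) = \left(-40 + H\right) \left(-129 + H\right) = \left(-129 + H\right) \left(-40 + H\right)$)
$P{\left(U \right)} = \frac{-67 + U}{23 + U}$
$P{\left(-18 \right)} - S{\left(D \right)} = \frac{-67 - 18}{23 - 18} - \left(5160 + \left(-44\right)^{2} - -7436\right) = \frac{1}{5} \left(-85\right) - \left(5160 + 1936 + 7436\right) = \frac{1}{5} \left(-85\right) - 14532 = -17 - 14532 = -14549$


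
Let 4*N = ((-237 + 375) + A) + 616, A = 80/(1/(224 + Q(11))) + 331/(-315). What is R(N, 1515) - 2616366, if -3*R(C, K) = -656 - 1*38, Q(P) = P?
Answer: -7848404/3 ≈ -2.6161e+6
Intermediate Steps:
A = 5921669/315 (A = 80/(1/(224 + 11)) + 331/(-315) = 80/(1/235) + 331*(-1/315) = 80/(1/235) - 331/315 = 80*235 - 331/315 = 18800 - 331/315 = 5921669/315 ≈ 18799.)
N = 6159179/1260 (N = (((-237 + 375) + 5921669/315) + 616)/4 = ((138 + 5921669/315) + 616)/4 = (5965139/315 + 616)/4 = (¼)*(6159179/315) = 6159179/1260 ≈ 4888.2)
R(C, K) = 694/3 (R(C, K) = -(-656 - 1*38)/3 = -(-656 - 38)/3 = -⅓*(-694) = 694/3)
R(N, 1515) - 2616366 = 694/3 - 2616366 = -7848404/3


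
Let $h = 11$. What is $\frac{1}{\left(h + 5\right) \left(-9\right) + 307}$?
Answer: $\frac{1}{163} \approx 0.006135$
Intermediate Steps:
$\frac{1}{\left(h + 5\right) \left(-9\right) + 307} = \frac{1}{\left(11 + 5\right) \left(-9\right) + 307} = \frac{1}{16 \left(-9\right) + 307} = \frac{1}{-144 + 307} = \frac{1}{163}$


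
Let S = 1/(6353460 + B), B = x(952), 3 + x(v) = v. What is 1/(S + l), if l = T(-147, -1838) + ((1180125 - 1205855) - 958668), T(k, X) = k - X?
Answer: -6354409/6244522205162 ≈ -1.0176e-6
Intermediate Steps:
x(v) = -3 + v
B = 949 (B = -3 + 952 = 949)
S = 1/6354409 (S = 1/(6353460 + 949) = 1/6354409 ≈ 1.5737e-7)
l = -982707 (l = (-147 - 1*(-1838)) + ((1180125 - 1205855) - 958668) = (-147 + 1838) + (-25730 - 958668) = 1691 - 984398 = -982707)
1/(S + l) = 1/(1/6354409 - 982707) = 1/(-6244522205162/6354409) = -6354409/6244522205162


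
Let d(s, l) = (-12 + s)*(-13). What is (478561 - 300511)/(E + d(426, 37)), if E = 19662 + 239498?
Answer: 89025/126889 ≈ 0.70160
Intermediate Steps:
E = 259160
d(s, l) = 156 - 13*s
(478561 - 300511)/(E + d(426, 37)) = (478561 - 300511)/(259160 + (156 - 13*426)) = 178050/(259160 + (156 - 5538)) = 178050/(259160 - 5382) = 178050/253778 = 178050*(1/253778) = 89025/126889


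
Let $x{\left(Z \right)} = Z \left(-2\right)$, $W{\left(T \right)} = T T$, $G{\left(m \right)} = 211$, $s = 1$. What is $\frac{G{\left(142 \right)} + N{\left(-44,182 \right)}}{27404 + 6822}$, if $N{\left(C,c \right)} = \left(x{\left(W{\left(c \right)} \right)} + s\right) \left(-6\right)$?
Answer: $\frac{397693}{34226} \approx 11.62$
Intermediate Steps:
$W{\left(T \right)} = T^{2}$
$x{\left(Z \right)} = - 2 Z$
$N{\left(C,c \right)} = -6 + 12 c^{2}$ ($N{\left(C,c \right)} = \left(- 2 c^{2} + 1\right) \left(-6\right) = \left(1 - 2 c^{2}\right) \left(-6\right) = -6 + 12 c^{2}$)
$\frac{G{\left(142 \right)} + N{\left(-44,182 \right)}}{27404 + 6822} = \frac{211 - \left(6 - 12 \cdot 182^{2}\right)}{27404 + 6822} = \frac{211 + \left(-6 + 12 \cdot 33124\right)}{34226} = \left(211 + \left(-6 + 397488\right)\right) \frac{1}{34226} = \left(211 + 397482\right) \frac{1}{34226} = 397693 \cdot \frac{1}{34226} = \frac{397693}{34226}$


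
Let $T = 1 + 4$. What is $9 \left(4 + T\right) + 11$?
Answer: $92$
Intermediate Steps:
$T = 5$
$9 \left(4 + T\right) + 11 = 9 \left(4 + 5\right) + 11 = 9 \cdot 9 + 11 = 81 + 11 = 92$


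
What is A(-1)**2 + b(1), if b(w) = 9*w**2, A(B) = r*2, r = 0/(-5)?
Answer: 9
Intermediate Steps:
r = 0 (r = 0*(-1/5) = 0)
A(B) = 0 (A(B) = 0*2 = 0)
A(-1)**2 + b(1) = 0**2 + 9*1**2 = 0 + 9*1 = 0 + 9 = 9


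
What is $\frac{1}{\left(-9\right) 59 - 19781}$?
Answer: $- \frac{1}{20312} \approx -4.9232 \cdot 10^{-5}$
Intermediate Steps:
$\frac{1}{\left(-9\right) 59 - 19781} = \frac{1}{-531 - 19781} = \frac{1}{-20312} = - \frac{1}{20312}$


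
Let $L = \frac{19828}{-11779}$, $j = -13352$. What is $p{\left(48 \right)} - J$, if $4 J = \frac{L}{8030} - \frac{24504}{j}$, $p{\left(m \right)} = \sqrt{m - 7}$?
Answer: $- \frac{144840947689}{315725965060} + \sqrt{41} \approx 5.9444$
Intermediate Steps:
$L = - \frac{19828}{11779}$ ($L = 19828 \left(- \frac{1}{11779}\right) = - \frac{19828}{11779} \approx -1.6833$)
$p{\left(m \right)} = \sqrt{-7 + m}$
$J = \frac{144840947689}{315725965060}$ ($J = \frac{- \frac{19828}{11779 \cdot 8030} - \frac{24504}{-13352}}{4} = \frac{\left(- \frac{19828}{11779}\right) \frac{1}{8030} - - \frac{3063}{1669}}{4} = \frac{- \frac{9914}{47292685} + \frac{3063}{1669}}{4} = \frac{1}{4} \cdot \frac{144840947689}{78931491265} = \frac{144840947689}{315725965060} \approx 0.45876$)
$p{\left(48 \right)} - J = \sqrt{-7 + 48} - \frac{144840947689}{315725965060} = \sqrt{41} - \frac{144840947689}{315725965060} = - \frac{144840947689}{315725965060} + \sqrt{41}$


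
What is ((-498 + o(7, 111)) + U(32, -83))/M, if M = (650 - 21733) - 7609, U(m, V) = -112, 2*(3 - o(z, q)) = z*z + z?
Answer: 635/28692 ≈ 0.022132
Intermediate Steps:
o(z, q) = 3 - z/2 - z²/2 (o(z, q) = 3 - (z*z + z)/2 = 3 - (z² + z)/2 = 3 - (z + z²)/2 = 3 + (-z/2 - z²/2) = 3 - z/2 - z²/2)
M = -28692 (M = -21083 - 7609 = -28692)
((-498 + o(7, 111)) + U(32, -83))/M = ((-498 + (3 - ½*7 - ½*7²)) - 112)/(-28692) = ((-498 + (3 - 7/2 - ½*49)) - 112)*(-1/28692) = ((-498 + (3 - 7/2 - 49/2)) - 112)*(-1/28692) = ((-498 - 25) - 112)*(-1/28692) = (-523 - 112)*(-1/28692) = -635*(-1/28692) = 635/28692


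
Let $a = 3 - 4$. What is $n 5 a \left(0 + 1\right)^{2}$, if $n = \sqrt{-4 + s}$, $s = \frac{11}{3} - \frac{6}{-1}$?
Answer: $- \frac{5 \sqrt{51}}{3} \approx -11.902$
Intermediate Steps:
$a = -1$
$s = \frac{29}{3}$ ($s = 11 \cdot \frac{1}{3} - -6 = \frac{11}{3} + 6 = \frac{29}{3} \approx 9.6667$)
$n = \frac{\sqrt{51}}{3}$ ($n = \sqrt{-4 + \frac{29}{3}} = \sqrt{\frac{17}{3}} = \frac{\sqrt{51}}{3} \approx 2.3805$)
$n 5 a \left(0 + 1\right)^{2} = \frac{\sqrt{51}}{3} \cdot 5 \left(-1\right) \left(0 + 1\right)^{2} = \frac{\sqrt{51}}{3} \left(-5\right) 1^{2} = - \frac{5 \sqrt{51}}{3} \cdot 1 = - \frac{5 \sqrt{51}}{3}$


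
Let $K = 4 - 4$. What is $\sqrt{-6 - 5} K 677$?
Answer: $0$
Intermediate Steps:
$K = 0$
$\sqrt{-6 - 5} K 677 = \sqrt{-6 - 5} \cdot 0 \cdot 677 = \sqrt{-11} \cdot 0 \cdot 677 = i \sqrt{11} \cdot 0 \cdot 677 = 0 \cdot 677 = 0$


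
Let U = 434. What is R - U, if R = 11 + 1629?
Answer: 1206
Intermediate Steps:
R = 1640
R - U = 1640 - 1*434 = 1640 - 434 = 1206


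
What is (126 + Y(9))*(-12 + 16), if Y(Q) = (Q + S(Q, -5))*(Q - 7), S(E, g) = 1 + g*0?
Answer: 584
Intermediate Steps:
S(E, g) = 1 (S(E, g) = 1 + 0 = 1)
Y(Q) = (1 + Q)*(-7 + Q) (Y(Q) = (Q + 1)*(Q - 7) = (1 + Q)*(-7 + Q))
(126 + Y(9))*(-12 + 16) = (126 + (-7 + 9² - 6*9))*(-12 + 16) = (126 + (-7 + 81 - 54))*4 = (126 + 20)*4 = 146*4 = 584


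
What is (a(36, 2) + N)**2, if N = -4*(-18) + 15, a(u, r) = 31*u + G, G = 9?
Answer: 1468944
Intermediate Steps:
a(u, r) = 9 + 31*u (a(u, r) = 31*u + 9 = 9 + 31*u)
N = 87 (N = 72 + 15 = 87)
(a(36, 2) + N)**2 = ((9 + 31*36) + 87)**2 = ((9 + 1116) + 87)**2 = (1125 + 87)**2 = 1212**2 = 1468944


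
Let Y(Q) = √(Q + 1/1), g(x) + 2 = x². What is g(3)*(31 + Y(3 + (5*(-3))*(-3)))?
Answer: 266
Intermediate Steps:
g(x) = -2 + x²
Y(Q) = √(1 + Q) (Y(Q) = √(Q + 1) = √(1 + Q))
g(3)*(31 + Y(3 + (5*(-3))*(-3))) = (-2 + 3²)*(31 + √(1 + (3 + (5*(-3))*(-3)))) = (-2 + 9)*(31 + √(1 + (3 - 15*(-3)))) = 7*(31 + √(1 + (3 + 45))) = 7*(31 + √(1 + 48)) = 7*(31 + √49) = 7*(31 + 7) = 7*38 = 266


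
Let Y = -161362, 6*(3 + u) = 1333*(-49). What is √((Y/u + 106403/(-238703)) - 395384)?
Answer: 3*I*√10684847770358654281320505/15595660505 ≈ 628.78*I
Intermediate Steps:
u = -65335/6 (u = -3 + (1333*(-49))/6 = -3 + (⅙)*(-65317) = -3 - 65317/6 = -65335/6 ≈ -10889.)
√((Y/u + 106403/(-238703)) - 395384) = √((-161362/(-65335/6) + 106403/(-238703)) - 395384) = √((-161362*(-6/65335) + 106403*(-1/238703)) - 395384) = √((968172/65335 - 106403/238703) - 395384) = √(224153720911/15595660505 - 395384) = √(-6166050479388009/15595660505) = 3*I*√10684847770358654281320505/15595660505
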